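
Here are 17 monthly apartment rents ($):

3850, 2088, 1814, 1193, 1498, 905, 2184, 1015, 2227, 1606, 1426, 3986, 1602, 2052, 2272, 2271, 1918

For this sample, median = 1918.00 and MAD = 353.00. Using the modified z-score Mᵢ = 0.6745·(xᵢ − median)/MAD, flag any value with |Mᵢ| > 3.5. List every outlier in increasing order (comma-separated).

|Mᵢ| > 3.5 ⇔ |xᵢ − 1918.00| > 3.5·353.00/0.6745 = 1831.73.
So outliers lie outside [86.27, 3749.73].
3850: M = 3.69 → outlier.
3986: M = 3.95 → outlier.

3850, 3986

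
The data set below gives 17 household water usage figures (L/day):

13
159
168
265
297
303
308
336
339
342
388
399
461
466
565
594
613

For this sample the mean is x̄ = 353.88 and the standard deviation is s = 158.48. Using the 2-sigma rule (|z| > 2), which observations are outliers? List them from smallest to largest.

13

Cutoffs at x̄ ± 2s: 353.88 ± 2·158.48 = [36.92, 670.84].
13: z = -2.15, |z| > 2 → outlier.
Every other value lies within [36.92, 670.84].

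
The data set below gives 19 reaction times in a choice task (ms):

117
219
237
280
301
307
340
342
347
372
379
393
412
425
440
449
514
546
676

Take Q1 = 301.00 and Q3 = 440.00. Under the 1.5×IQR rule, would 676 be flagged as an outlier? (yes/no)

IQR = Q3 − Q1 = 440.00 − 301.00 = 139.00.
Lower fence = Q1 − 1.5·IQR = 301.00 − 208.50 = 92.50.
Upper fence = Q3 + 1.5·IQR = 440.00 + 208.50 = 648.50.
676 lies above the upper fence.

yes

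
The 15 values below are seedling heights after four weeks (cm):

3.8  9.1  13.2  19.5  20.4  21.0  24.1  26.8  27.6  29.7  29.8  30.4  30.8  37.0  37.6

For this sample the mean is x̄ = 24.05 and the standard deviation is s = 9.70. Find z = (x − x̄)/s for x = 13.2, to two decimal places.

z = (13.2 − 24.05) / 9.70 = -1.12.

-1.12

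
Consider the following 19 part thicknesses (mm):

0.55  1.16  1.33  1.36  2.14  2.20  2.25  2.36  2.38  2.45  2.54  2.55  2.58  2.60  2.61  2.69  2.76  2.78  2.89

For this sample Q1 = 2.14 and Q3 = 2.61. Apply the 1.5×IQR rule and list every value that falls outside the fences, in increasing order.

IQR = Q3 − Q1 = 2.61 − 2.14 = 0.47.
Lower fence = Q1 − 1.5·IQR = 2.14 − 0.705 = 1.435.
Upper fence = Q3 + 1.5·IQR = 2.61 + 0.705 = 3.315.
0.55 < 1.435 → outlier.
1.16 < 1.435 → outlier.
1.33 < 1.435 → outlier.
1.36 < 1.435 → outlier.
All remaining values lie within [1.435, 3.315].

0.55, 1.16, 1.33, 1.36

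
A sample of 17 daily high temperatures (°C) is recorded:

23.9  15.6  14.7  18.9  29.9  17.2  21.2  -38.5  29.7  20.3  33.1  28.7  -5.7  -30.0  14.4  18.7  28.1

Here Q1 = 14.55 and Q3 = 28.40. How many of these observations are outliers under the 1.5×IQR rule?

2

IQR = 13.85; fences at 14.55 − 20.775 = -6.225 and 28.40 + 20.775 = 49.175.
Outside the cutoffs: -38.5, -30.0.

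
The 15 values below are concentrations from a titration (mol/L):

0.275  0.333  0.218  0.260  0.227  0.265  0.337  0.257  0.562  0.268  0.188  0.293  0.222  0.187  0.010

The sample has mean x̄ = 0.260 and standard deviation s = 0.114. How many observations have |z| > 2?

2

Cutoffs: x̄ ± 2s = [0.032, 0.488].
Outside the cutoffs: 0.010, 0.562.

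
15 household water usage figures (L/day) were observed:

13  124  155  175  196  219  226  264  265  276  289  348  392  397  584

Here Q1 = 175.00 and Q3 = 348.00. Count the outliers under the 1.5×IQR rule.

IQR = 173.00; fences at 175.00 − 259.50 = -84.50 and 348.00 + 259.50 = 607.50.
Every value lies within the cutoffs.

0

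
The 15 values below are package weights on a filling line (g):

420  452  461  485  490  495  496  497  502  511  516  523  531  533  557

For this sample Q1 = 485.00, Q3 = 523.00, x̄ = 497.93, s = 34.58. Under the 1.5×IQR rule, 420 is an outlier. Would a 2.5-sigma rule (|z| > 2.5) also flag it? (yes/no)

no

z = (420 − 497.93) / 34.58 = -2.25.
|z| = 2.25 ≤ 2.5.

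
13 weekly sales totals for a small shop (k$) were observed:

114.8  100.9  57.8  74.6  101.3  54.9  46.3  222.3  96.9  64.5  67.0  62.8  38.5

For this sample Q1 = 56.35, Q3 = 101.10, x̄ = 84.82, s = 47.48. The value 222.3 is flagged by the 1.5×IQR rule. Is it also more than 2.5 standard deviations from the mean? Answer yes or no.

z = (222.3 − 84.82) / 47.48 = 2.90.
|z| = 2.90 > 2.5.

yes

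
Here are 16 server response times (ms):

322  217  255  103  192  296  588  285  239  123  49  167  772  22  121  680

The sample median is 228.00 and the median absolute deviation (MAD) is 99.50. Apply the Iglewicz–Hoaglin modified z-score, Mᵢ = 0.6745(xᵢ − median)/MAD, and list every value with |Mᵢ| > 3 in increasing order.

|Mᵢ| > 3 ⇔ |xᵢ − 228.00| > 3·99.50/0.6745 = 442.55.
So outliers lie outside [-214.55, 670.55].
680: M = 3.06 → outlier.
772: M = 3.69 → outlier.

680, 772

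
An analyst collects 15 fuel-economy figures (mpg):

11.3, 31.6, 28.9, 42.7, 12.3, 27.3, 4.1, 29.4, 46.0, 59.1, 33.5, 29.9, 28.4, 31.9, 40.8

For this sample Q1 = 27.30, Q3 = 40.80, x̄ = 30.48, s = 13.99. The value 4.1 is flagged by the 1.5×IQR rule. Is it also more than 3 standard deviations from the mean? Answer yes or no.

z = (4.1 − 30.48) / 13.99 = -1.89.
|z| = 1.89 ≤ 3.

no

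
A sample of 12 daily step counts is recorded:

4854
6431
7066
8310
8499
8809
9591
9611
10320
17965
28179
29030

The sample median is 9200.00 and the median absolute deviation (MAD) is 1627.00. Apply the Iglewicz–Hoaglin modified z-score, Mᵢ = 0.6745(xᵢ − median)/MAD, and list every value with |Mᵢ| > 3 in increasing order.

|Mᵢ| > 3 ⇔ |xᵢ − 9200.00| > 3·1627.00/0.6745 = 7236.47.
So outliers lie outside [1963.53, 16436.47].
17965: M = 3.63 → outlier.
28179: M = 7.87 → outlier.
29030: M = 8.22 → outlier.

17965, 28179, 29030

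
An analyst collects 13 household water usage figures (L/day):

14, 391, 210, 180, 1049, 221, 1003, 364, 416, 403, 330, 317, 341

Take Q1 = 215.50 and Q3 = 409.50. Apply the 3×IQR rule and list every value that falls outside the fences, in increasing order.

1003, 1049

IQR = Q3 − Q1 = 409.50 − 215.50 = 194.00.
Lower fence = Q1 − 3·IQR = 215.50 − 582.00 = -366.50.
Upper fence = Q3 + 3·IQR = 409.50 + 582.00 = 991.50.
1003 > 991.50 → outlier.
1049 > 991.50 → outlier.
All remaining values lie within [-366.50, 991.50].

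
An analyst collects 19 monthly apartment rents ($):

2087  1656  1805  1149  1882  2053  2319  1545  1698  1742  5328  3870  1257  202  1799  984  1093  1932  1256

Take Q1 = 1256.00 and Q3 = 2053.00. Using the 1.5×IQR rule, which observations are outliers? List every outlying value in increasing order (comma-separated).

3870, 5328

IQR = Q3 − Q1 = 2053.00 − 1256.00 = 797.00.
Lower fence = Q1 − 1.5·IQR = 1256.00 − 1195.50 = 60.50.
Upper fence = Q3 + 1.5·IQR = 2053.00 + 1195.50 = 3248.50.
3870 > 3248.50 → outlier.
5328 > 3248.50 → outlier.
All remaining values lie within [60.50, 3248.50].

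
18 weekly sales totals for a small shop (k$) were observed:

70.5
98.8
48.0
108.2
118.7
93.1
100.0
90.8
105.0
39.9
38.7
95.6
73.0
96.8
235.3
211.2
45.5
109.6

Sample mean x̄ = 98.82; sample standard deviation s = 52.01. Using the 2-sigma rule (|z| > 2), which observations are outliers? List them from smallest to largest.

211.2, 235.3

Cutoffs at x̄ ± 2s: 98.82 ± 2·52.01 = [-5.20, 202.84].
211.2: z = 2.16, |z| > 2 → outlier.
235.3: z = 2.62, |z| > 2 → outlier.
Every other value lies within [-5.20, 202.84].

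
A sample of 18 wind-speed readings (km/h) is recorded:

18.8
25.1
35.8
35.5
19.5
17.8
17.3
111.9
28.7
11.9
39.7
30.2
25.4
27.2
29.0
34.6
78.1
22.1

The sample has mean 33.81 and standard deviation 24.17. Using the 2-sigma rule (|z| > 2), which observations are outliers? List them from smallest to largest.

111.9

Cutoffs at x̄ ± 2s: 33.81 ± 2·24.17 = [-14.53, 82.15].
111.9: z = 3.23, |z| > 2 → outlier.
Every other value lies within [-14.53, 82.15].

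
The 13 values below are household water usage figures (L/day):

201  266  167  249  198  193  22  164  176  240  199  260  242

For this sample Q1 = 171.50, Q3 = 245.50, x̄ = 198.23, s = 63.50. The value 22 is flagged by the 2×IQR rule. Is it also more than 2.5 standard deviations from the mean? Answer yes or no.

yes

z = (22 − 198.23) / 63.50 = -2.78.
|z| = 2.78 > 2.5.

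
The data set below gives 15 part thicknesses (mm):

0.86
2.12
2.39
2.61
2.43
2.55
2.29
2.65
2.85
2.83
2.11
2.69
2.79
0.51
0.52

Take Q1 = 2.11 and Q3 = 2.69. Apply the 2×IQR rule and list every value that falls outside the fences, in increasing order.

0.51, 0.52, 0.86

IQR = Q3 − Q1 = 2.69 − 2.11 = 0.58.
Lower fence = Q1 − 2·IQR = 2.11 − 1.16 = 0.95.
Upper fence = Q3 + 2·IQR = 2.69 + 1.16 = 3.85.
0.51 < 0.95 → outlier.
0.52 < 0.95 → outlier.
0.86 < 0.95 → outlier.
All remaining values lie within [0.95, 3.85].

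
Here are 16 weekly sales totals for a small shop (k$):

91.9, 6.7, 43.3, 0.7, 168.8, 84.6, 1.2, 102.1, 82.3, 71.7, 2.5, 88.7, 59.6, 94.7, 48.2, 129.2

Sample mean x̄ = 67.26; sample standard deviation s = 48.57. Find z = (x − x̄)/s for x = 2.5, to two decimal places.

z = (2.5 − 67.26) / 48.57 = -1.33.

-1.33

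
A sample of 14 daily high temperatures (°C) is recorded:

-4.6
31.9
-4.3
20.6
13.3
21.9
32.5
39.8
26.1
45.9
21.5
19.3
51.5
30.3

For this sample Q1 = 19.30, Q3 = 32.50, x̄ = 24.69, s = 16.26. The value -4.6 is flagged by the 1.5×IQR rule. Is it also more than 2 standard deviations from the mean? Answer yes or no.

z = (-4.6 − 24.69) / 16.26 = -1.80.
|z| = 1.80 ≤ 2.

no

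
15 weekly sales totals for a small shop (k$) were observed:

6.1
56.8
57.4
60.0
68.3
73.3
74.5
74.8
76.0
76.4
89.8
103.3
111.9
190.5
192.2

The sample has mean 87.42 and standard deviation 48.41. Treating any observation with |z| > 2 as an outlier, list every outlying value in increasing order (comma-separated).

190.5, 192.2

Cutoffs at x̄ ± 2s: 87.42 ± 2·48.41 = [-9.40, 184.24].
190.5: z = 2.13, |z| > 2 → outlier.
192.2: z = 2.16, |z| > 2 → outlier.
Every other value lies within [-9.40, 184.24].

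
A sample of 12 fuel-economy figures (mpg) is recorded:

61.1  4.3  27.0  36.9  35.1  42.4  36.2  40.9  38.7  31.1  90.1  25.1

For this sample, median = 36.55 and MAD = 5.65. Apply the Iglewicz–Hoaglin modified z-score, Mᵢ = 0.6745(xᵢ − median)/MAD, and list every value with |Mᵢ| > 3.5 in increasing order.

4.3, 90.1

|Mᵢ| > 3.5 ⇔ |xᵢ − 36.55| > 3.5·5.65/0.6745 = 29.32.
So outliers lie outside [7.23, 65.87].
4.3: M = -3.85 → outlier.
90.1: M = 6.39 → outlier.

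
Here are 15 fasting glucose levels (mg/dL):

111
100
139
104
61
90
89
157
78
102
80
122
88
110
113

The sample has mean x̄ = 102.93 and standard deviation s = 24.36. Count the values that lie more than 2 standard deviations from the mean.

1

Cutoffs: x̄ ± 2s = [54.21, 151.65].
Outside the cutoffs: 157.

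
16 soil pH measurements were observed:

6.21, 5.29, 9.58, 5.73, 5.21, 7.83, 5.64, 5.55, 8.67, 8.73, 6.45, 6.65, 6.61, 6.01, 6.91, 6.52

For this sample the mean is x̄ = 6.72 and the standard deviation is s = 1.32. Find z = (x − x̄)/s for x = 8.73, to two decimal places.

1.52

z = (8.73 − 6.72) / 1.32 = 1.52.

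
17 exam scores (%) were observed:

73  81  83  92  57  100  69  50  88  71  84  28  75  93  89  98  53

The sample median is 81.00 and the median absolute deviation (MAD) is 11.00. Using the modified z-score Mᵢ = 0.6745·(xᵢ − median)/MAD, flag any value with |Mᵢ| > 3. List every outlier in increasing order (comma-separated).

28

|Mᵢ| > 3 ⇔ |xᵢ − 81.00| > 3·11.00/0.6745 = 48.93.
So outliers lie outside [32.07, 129.93].
28: M = -3.25 → outlier.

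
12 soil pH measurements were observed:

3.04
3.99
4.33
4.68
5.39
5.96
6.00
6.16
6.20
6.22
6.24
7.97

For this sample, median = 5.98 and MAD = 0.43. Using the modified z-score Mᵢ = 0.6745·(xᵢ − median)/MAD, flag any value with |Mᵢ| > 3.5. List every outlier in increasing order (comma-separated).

3.04

|Mᵢ| > 3.5 ⇔ |xᵢ − 5.98| > 3.5·0.43/0.6745 = 2.23.
So outliers lie outside [3.75, 8.21].
3.04: M = -4.61 → outlier.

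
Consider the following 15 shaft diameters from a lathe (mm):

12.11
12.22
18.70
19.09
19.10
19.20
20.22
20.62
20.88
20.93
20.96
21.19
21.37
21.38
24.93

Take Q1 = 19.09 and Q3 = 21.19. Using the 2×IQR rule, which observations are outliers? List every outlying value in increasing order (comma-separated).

12.11, 12.22

IQR = Q3 − Q1 = 21.19 − 19.09 = 2.10.
Lower fence = Q1 − 2·IQR = 19.09 − 4.20 = 14.89.
Upper fence = Q3 + 2·IQR = 21.19 + 4.20 = 25.39.
12.11 < 14.89 → outlier.
12.22 < 14.89 → outlier.
All remaining values lie within [14.89, 25.39].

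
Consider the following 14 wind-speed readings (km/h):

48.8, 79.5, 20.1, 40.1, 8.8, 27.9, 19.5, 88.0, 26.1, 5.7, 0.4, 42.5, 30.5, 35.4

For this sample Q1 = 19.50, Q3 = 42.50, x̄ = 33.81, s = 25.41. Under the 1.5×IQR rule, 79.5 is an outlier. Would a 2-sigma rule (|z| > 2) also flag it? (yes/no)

no

z = (79.5 − 33.81) / 25.41 = 1.80.
|z| = 1.80 ≤ 2.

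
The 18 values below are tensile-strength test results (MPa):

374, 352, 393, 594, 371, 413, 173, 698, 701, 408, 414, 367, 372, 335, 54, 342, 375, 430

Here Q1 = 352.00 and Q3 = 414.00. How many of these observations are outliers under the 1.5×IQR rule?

IQR = 62.00; fences at 352.00 − 93.00 = 259.00 and 414.00 + 93.00 = 507.00.
Outside the cutoffs: 54, 173, 594, 698, 701.

5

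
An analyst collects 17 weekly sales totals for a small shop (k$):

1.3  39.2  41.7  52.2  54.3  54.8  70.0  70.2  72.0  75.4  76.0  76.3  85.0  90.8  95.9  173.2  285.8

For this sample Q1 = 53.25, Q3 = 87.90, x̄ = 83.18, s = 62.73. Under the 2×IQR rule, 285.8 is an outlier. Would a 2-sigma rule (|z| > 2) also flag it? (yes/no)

z = (285.8 − 83.18) / 62.73 = 3.23.
|z| = 3.23 > 2.

yes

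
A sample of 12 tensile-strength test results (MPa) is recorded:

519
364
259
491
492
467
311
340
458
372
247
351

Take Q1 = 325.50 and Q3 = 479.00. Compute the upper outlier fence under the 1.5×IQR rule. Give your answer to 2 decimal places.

709.25

IQR = Q3 − Q1 = 479.00 − 325.50 = 153.50.
Lower fence = Q1 − 1.5·IQR = 325.50 − 230.25 = 95.25.
Upper fence = Q3 + 1.5·IQR = 479.00 + 230.25 = 709.25.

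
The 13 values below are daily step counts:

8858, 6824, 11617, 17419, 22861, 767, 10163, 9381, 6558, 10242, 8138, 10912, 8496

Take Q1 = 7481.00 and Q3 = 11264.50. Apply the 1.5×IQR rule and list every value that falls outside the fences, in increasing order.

IQR = Q3 − Q1 = 11264.50 − 7481.00 = 3783.50.
Lower fence = Q1 − 1.5·IQR = 7481.00 − 5675.25 = 1805.75.
Upper fence = Q3 + 1.5·IQR = 11264.50 + 5675.25 = 16939.75.
767 < 1805.75 → outlier.
17419 > 16939.75 → outlier.
22861 > 16939.75 → outlier.
All remaining values lie within [1805.75, 16939.75].

767, 17419, 22861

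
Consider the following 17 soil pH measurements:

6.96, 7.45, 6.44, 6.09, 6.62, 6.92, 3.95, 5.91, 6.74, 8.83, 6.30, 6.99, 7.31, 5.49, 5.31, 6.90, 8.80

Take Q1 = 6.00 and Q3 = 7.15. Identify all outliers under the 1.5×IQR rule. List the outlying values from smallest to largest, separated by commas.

IQR = Q3 − Q1 = 7.15 − 6.00 = 1.15.
Lower fence = Q1 − 1.5·IQR = 6.00 − 1.725 = 4.275.
Upper fence = Q3 + 1.5·IQR = 7.15 + 1.725 = 8.875.
3.95 < 4.275 → outlier.
All remaining values lie within [4.275, 8.875].

3.95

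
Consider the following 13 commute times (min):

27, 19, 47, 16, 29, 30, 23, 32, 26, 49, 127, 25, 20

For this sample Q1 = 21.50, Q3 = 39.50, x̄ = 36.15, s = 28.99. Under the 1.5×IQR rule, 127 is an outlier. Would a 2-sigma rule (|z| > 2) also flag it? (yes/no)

yes

z = (127 − 36.15) / 28.99 = 3.13.
|z| = 3.13 > 2.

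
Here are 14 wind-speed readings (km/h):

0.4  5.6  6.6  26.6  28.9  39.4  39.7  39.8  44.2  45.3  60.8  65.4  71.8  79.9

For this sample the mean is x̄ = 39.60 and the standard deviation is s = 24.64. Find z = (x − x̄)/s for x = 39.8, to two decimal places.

z = (39.8 − 39.60) / 24.64 = 0.01.

0.01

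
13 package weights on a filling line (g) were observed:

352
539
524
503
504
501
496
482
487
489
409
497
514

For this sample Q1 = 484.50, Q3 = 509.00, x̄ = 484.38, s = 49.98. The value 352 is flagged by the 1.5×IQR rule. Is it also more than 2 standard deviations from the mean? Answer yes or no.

yes

z = (352 − 484.38) / 49.98 = -2.65.
|z| = 2.65 > 2.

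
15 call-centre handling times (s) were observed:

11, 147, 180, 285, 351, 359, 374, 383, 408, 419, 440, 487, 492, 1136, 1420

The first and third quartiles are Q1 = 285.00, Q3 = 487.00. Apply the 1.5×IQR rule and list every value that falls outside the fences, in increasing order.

1136, 1420

IQR = Q3 − Q1 = 487.00 − 285.00 = 202.00.
Lower fence = Q1 − 1.5·IQR = 285.00 − 303.00 = -18.00.
Upper fence = Q3 + 1.5·IQR = 487.00 + 303.00 = 790.00.
1136 > 790.00 → outlier.
1420 > 790.00 → outlier.
All remaining values lie within [-18.00, 790.00].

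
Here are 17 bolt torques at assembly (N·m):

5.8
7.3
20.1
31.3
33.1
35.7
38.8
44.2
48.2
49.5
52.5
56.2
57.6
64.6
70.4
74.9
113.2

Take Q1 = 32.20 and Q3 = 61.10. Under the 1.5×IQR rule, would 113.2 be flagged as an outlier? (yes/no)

yes

IQR = Q3 − Q1 = 61.10 − 32.20 = 28.90.
Lower fence = Q1 − 1.5·IQR = 32.20 − 43.35 = -11.15.
Upper fence = Q3 + 1.5·IQR = 61.10 + 43.35 = 104.45.
113.2 lies above the upper fence.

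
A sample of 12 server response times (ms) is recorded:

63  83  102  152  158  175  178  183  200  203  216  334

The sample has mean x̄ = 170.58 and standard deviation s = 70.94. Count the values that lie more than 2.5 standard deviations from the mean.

0

Cutoffs: x̄ ± 2.5s = [-6.77, 347.93].
Every value lies within the cutoffs.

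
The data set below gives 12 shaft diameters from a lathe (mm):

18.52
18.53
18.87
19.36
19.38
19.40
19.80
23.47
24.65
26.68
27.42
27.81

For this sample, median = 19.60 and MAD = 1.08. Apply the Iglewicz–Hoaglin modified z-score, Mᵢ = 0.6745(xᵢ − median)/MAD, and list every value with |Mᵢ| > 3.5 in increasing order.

26.68, 27.42, 27.81

|Mᵢ| > 3.5 ⇔ |xᵢ − 19.60| > 3.5·1.08/0.6745 = 5.60.
So outliers lie outside [14.00, 25.20].
26.68: M = 4.42 → outlier.
27.42: M = 4.88 → outlier.
27.81: M = 5.13 → outlier.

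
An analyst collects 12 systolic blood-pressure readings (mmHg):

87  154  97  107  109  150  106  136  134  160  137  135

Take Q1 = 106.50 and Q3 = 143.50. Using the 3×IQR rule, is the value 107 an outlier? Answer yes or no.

IQR = Q3 − Q1 = 143.50 − 106.50 = 37.00.
Lower fence = Q1 − 3·IQR = 106.50 − 111.00 = -4.50.
Upper fence = Q3 + 3·IQR = 143.50 + 111.00 = 254.50.
107 lies within [-4.50, 254.50].

no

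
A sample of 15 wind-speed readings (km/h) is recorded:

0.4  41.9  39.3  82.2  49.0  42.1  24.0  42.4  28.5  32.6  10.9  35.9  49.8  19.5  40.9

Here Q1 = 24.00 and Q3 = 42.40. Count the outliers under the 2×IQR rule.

1

IQR = 18.40; fences at 24.00 − 36.80 = -12.80 and 42.40 + 36.80 = 79.20.
Outside the cutoffs: 82.2.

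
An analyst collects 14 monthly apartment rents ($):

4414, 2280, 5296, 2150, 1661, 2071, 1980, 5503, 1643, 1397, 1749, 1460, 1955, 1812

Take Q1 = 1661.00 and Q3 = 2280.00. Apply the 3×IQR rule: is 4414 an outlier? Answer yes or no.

IQR = Q3 − Q1 = 2280.00 − 1661.00 = 619.00.
Lower fence = Q1 − 3·IQR = 1661.00 − 1857.00 = -196.00.
Upper fence = Q3 + 3·IQR = 2280.00 + 1857.00 = 4137.00.
4414 lies above the upper fence.

yes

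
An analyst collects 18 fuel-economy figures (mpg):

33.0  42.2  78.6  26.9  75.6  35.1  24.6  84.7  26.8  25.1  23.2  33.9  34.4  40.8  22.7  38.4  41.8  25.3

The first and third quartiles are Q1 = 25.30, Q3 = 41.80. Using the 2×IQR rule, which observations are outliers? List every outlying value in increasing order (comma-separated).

IQR = Q3 − Q1 = 41.80 − 25.30 = 16.50.
Lower fence = Q1 − 2·IQR = 25.30 − 33.00 = -7.70.
Upper fence = Q3 + 2·IQR = 41.80 + 33.00 = 74.80.
75.6 > 74.80 → outlier.
78.6 > 74.80 → outlier.
84.7 > 74.80 → outlier.
All remaining values lie within [-7.70, 74.80].

75.6, 78.6, 84.7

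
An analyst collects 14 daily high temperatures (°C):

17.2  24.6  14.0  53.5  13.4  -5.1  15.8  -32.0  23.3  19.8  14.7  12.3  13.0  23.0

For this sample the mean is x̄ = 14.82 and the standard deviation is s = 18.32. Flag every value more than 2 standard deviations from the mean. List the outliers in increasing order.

-32.0, 53.5

Cutoffs at x̄ ± 2s: 14.82 ± 2·18.32 = [-21.82, 51.46].
-32.0: z = -2.56, |z| > 2 → outlier.
53.5: z = 2.11, |z| > 2 → outlier.
Every other value lies within [-21.82, 51.46].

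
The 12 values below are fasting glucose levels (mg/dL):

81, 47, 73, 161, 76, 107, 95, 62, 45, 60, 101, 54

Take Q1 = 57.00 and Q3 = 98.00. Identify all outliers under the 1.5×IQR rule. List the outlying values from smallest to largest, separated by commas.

161

IQR = Q3 − Q1 = 98.00 − 57.00 = 41.00.
Lower fence = Q1 − 1.5·IQR = 57.00 − 61.50 = -4.50.
Upper fence = Q3 + 1.5·IQR = 98.00 + 61.50 = 159.50.
161 > 159.50 → outlier.
All remaining values lie within [-4.50, 159.50].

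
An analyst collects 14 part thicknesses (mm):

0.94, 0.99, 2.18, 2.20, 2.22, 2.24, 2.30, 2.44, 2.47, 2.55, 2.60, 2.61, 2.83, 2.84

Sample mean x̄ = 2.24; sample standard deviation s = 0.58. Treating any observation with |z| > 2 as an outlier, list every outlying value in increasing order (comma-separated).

Cutoffs at x̄ ± 2s: 2.24 ± 2·0.58 = [1.08, 3.40].
0.94: z = -2.24, |z| > 2 → outlier.
0.99: z = -2.16, |z| > 2 → outlier.
Every other value lies within [1.08, 3.40].

0.94, 0.99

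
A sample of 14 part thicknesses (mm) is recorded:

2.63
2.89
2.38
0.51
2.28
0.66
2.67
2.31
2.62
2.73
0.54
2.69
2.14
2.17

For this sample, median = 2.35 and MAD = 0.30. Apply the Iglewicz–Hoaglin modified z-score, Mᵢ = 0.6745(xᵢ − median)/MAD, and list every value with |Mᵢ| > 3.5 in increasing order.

0.51, 0.54, 0.66

|Mᵢ| > 3.5 ⇔ |xᵢ − 2.35| > 3.5·0.30/0.6745 = 1.56.
So outliers lie outside [0.79, 3.91].
0.51: M = -4.14 → outlier.
0.54: M = -4.07 → outlier.
0.66: M = -3.80 → outlier.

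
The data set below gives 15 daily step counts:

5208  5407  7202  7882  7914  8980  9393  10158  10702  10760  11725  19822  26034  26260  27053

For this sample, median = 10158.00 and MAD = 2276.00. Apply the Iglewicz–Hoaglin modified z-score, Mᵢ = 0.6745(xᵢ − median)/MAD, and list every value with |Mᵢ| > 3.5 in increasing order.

|Mᵢ| > 3.5 ⇔ |xᵢ − 10158.00| > 3.5·2276.00/0.6745 = 11810.23.
So outliers lie outside [-1652.23, 21968.23].
26034: M = 4.70 → outlier.
26260: M = 4.77 → outlier.
27053: M = 5.01 → outlier.

26034, 26260, 27053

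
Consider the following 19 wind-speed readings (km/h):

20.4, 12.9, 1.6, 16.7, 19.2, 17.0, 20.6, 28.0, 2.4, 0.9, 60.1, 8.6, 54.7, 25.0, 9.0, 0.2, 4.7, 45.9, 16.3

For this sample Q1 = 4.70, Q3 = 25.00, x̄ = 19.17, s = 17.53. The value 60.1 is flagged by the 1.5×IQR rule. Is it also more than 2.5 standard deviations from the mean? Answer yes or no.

z = (60.1 − 19.17) / 17.53 = 2.33.
|z| = 2.33 ≤ 2.5.

no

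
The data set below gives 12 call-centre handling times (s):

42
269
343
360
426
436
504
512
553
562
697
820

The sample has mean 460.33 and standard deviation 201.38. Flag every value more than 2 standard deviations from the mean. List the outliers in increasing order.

42

Cutoffs at x̄ ± 2s: 460.33 ± 2·201.38 = [57.57, 863.09].
42: z = -2.08, |z| > 2 → outlier.
Every other value lies within [57.57, 863.09].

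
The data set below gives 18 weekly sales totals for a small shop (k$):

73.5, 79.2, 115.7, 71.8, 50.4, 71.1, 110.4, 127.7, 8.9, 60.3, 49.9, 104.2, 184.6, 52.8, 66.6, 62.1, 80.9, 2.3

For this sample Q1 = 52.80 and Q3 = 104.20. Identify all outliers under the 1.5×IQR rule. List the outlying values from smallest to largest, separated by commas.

184.6

IQR = Q3 − Q1 = 104.20 − 52.80 = 51.40.
Lower fence = Q1 − 1.5·IQR = 52.80 − 77.10 = -24.30.
Upper fence = Q3 + 1.5·IQR = 104.20 + 77.10 = 181.30.
184.6 > 181.30 → outlier.
All remaining values lie within [-24.30, 181.30].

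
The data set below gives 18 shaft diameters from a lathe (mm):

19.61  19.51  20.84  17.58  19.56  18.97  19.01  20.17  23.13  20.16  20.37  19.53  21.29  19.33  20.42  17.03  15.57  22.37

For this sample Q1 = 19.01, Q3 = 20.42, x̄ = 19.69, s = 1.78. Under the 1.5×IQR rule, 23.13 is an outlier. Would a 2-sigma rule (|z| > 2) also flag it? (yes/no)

z = (23.13 − 19.69) / 1.78 = 1.93.
|z| = 1.93 ≤ 2.

no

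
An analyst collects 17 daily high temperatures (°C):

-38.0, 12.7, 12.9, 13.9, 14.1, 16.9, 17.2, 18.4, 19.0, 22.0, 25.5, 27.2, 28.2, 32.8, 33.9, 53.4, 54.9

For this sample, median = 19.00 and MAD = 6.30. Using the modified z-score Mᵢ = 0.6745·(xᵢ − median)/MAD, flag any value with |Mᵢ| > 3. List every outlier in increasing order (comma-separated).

|Mᵢ| > 3 ⇔ |xᵢ − 19.00| > 3·6.30/0.6745 = 28.02.
So outliers lie outside [-9.02, 47.02].
-38.0: M = -6.10 → outlier.
53.4: M = 3.68 → outlier.
54.9: M = 3.84 → outlier.

-38.0, 53.4, 54.9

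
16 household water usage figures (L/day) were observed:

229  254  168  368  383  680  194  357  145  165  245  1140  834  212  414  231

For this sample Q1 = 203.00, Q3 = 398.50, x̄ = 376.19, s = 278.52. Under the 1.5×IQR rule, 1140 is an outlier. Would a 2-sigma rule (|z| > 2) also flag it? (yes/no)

yes

z = (1140 − 376.19) / 278.52 = 2.74.
|z| = 2.74 > 2.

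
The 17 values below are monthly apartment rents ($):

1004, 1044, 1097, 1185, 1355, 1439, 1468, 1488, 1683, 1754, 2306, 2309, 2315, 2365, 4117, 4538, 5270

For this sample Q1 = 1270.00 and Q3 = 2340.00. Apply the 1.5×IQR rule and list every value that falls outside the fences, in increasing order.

4117, 4538, 5270

IQR = Q3 − Q1 = 2340.00 − 1270.00 = 1070.00.
Lower fence = Q1 − 1.5·IQR = 1270.00 − 1605.00 = -335.00.
Upper fence = Q3 + 1.5·IQR = 2340.00 + 1605.00 = 3945.00.
4117 > 3945.00 → outlier.
4538 > 3945.00 → outlier.
5270 > 3945.00 → outlier.
All remaining values lie within [-335.00, 3945.00].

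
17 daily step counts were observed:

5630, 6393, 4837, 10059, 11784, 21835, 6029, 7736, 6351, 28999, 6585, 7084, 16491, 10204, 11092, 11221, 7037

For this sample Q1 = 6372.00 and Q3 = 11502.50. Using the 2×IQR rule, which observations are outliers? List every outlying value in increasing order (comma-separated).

21835, 28999

IQR = Q3 − Q1 = 11502.50 − 6372.00 = 5130.50.
Lower fence = Q1 − 2·IQR = 6372.00 − 10261.00 = -3889.00.
Upper fence = Q3 + 2·IQR = 11502.50 + 10261.00 = 21763.50.
21835 > 21763.50 → outlier.
28999 > 21763.50 → outlier.
All remaining values lie within [-3889.00, 21763.50].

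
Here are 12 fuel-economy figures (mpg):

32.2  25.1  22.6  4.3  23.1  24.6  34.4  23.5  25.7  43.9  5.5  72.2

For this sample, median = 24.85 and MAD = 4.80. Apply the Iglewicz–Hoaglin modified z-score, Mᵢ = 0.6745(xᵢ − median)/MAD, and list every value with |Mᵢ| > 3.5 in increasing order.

72.2

|Mᵢ| > 3.5 ⇔ |xᵢ − 24.85| > 3.5·4.80/0.6745 = 24.91.
So outliers lie outside [-0.06, 49.76].
72.2: M = 6.65 → outlier.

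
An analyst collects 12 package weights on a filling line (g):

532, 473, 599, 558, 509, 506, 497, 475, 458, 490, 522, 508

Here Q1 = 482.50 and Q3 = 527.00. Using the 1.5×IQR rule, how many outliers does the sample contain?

1

IQR = 44.50; fences at 482.50 − 66.75 = 415.75 and 527.00 + 66.75 = 593.75.
Outside the cutoffs: 599.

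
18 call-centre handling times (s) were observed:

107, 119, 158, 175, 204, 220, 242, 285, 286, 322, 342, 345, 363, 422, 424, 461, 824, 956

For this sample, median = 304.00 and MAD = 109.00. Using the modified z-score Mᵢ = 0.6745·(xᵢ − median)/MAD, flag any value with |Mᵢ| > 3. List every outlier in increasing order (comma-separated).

|Mᵢ| > 3 ⇔ |xᵢ − 304.00| > 3·109.00/0.6745 = 484.80.
So outliers lie outside [-180.80, 788.80].
824: M = 3.22 → outlier.
956: M = 4.03 → outlier.

824, 956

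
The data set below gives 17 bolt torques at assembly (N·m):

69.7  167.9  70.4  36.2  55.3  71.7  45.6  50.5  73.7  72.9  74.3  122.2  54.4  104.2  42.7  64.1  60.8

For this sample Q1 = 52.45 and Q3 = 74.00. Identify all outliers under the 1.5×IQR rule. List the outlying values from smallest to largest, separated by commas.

122.2, 167.9

IQR = Q3 − Q1 = 74.00 − 52.45 = 21.55.
Lower fence = Q1 − 1.5·IQR = 52.45 − 32.325 = 20.125.
Upper fence = Q3 + 1.5·IQR = 74.00 + 32.325 = 106.325.
122.2 > 106.325 → outlier.
167.9 > 106.325 → outlier.
All remaining values lie within [20.125, 106.325].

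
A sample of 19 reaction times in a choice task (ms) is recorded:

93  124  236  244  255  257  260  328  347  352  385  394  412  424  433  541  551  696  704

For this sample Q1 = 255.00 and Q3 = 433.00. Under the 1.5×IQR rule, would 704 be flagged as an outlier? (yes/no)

yes

IQR = Q3 − Q1 = 433.00 − 255.00 = 178.00.
Lower fence = Q1 − 1.5·IQR = 255.00 − 267.00 = -12.00.
Upper fence = Q3 + 1.5·IQR = 433.00 + 267.00 = 700.00.
704 lies above the upper fence.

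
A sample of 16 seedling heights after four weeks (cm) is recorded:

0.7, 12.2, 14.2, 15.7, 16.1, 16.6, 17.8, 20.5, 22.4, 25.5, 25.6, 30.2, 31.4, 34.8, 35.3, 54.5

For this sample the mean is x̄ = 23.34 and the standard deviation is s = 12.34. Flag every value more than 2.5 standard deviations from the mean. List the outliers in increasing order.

Cutoffs at x̄ ± 2.5s: 23.34 ± 2.5·12.34 = [-7.51, 54.19].
54.5: z = 2.53, |z| > 2.5 → outlier.
Every other value lies within [-7.51, 54.19].

54.5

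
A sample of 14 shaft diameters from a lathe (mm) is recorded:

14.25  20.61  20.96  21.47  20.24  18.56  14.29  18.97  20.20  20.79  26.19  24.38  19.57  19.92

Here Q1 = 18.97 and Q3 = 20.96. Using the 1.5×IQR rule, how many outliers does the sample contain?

4

IQR = 1.99; fences at 18.97 − 2.985 = 15.985 and 20.96 + 2.985 = 23.945.
Outside the cutoffs: 14.25, 14.29, 24.38, 26.19.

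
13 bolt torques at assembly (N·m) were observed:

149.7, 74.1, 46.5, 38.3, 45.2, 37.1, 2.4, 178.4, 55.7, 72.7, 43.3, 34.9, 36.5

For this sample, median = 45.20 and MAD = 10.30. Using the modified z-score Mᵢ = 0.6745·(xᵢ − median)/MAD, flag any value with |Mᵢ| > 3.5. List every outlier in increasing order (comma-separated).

|Mᵢ| > 3.5 ⇔ |xᵢ − 45.20| > 3.5·10.30/0.6745 = 53.45.
So outliers lie outside [-8.25, 98.65].
149.7: M = 6.84 → outlier.
178.4: M = 8.72 → outlier.

149.7, 178.4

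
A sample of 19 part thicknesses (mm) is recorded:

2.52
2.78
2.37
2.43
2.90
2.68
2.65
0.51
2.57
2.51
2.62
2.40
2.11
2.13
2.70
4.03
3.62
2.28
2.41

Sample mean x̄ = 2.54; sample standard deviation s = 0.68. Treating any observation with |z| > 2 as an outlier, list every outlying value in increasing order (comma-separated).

Cutoffs at x̄ ± 2s: 2.54 ± 2·0.68 = [1.18, 3.90].
0.51: z = -2.99, |z| > 2 → outlier.
4.03: z = 2.19, |z| > 2 → outlier.
Every other value lies within [1.18, 3.90].

0.51, 4.03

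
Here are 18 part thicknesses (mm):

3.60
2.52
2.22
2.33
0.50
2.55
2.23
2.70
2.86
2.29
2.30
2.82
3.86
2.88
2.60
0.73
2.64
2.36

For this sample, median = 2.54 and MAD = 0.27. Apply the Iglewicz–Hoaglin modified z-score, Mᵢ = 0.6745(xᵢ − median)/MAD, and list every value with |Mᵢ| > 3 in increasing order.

0.50, 0.73, 3.86

|Mᵢ| > 3 ⇔ |xᵢ − 2.54| > 3·0.27/0.6745 = 1.20.
So outliers lie outside [1.34, 3.74].
0.50: M = -5.10 → outlier.
0.73: M = -4.52 → outlier.
3.86: M = 3.30 → outlier.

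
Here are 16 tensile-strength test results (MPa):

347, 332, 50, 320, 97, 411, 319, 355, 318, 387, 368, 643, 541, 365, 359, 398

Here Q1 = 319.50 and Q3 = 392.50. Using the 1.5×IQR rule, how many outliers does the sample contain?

4

IQR = 73.00; fences at 319.50 − 109.50 = 210.00 and 392.50 + 109.50 = 502.00.
Outside the cutoffs: 50, 97, 541, 643.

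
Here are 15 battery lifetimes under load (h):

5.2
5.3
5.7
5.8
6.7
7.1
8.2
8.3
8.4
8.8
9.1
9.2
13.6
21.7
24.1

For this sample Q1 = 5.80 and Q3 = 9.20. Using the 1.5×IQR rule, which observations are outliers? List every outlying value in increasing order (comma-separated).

21.7, 24.1

IQR = Q3 − Q1 = 9.20 − 5.80 = 3.40.
Lower fence = Q1 − 1.5·IQR = 5.80 − 5.10 = 0.70.
Upper fence = Q3 + 1.5·IQR = 9.20 + 5.10 = 14.30.
21.7 > 14.30 → outlier.
24.1 > 14.30 → outlier.
All remaining values lie within [0.70, 14.30].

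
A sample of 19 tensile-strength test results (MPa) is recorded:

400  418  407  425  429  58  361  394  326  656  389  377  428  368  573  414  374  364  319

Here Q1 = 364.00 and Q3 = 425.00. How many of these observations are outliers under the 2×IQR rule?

IQR = 61.00; fences at 364.00 − 122.00 = 242.00 and 425.00 + 122.00 = 547.00.
Outside the cutoffs: 58, 573, 656.

3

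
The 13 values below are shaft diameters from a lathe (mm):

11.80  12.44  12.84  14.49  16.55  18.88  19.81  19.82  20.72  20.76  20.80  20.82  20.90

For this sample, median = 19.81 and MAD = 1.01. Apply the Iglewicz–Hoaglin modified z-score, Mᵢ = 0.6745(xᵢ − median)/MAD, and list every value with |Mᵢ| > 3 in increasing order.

|Mᵢ| > 3 ⇔ |xᵢ − 19.81| > 3·1.01/0.6745 = 4.49.
So outliers lie outside [15.32, 24.30].
11.80: M = -5.35 → outlier.
12.44: M = -4.92 → outlier.
12.84: M = -4.65 → outlier.
14.49: M = -3.55 → outlier.

11.80, 12.44, 12.84, 14.49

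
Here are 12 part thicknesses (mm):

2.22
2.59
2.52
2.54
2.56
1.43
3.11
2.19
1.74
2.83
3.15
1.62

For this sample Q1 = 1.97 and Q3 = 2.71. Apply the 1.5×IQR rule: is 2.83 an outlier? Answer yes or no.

IQR = Q3 − Q1 = 2.71 − 1.97 = 0.74.
Lower fence = Q1 − 1.5·IQR = 1.97 − 1.11 = 0.86.
Upper fence = Q3 + 1.5·IQR = 2.71 + 1.11 = 3.82.
2.83 lies within [0.86, 3.82].

no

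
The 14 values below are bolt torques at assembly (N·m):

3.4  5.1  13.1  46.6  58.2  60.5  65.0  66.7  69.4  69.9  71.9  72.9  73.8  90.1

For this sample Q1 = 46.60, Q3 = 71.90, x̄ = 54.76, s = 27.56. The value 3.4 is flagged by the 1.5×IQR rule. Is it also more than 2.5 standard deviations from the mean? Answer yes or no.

z = (3.4 − 54.76) / 27.56 = -1.86.
|z| = 1.86 ≤ 2.5.

no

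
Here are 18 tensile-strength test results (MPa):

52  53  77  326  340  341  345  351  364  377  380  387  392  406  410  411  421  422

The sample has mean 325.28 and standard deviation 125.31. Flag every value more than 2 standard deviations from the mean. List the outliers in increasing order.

52, 53

Cutoffs at x̄ ± 2s: 325.28 ± 2·125.31 = [74.66, 575.90].
52: z = -2.18, |z| > 2 → outlier.
53: z = -2.17, |z| > 2 → outlier.
Every other value lies within [74.66, 575.90].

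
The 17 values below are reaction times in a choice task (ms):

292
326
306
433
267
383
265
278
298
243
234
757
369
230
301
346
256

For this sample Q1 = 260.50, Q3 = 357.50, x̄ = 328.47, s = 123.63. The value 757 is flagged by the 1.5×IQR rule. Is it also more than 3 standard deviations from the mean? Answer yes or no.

z = (757 − 328.47) / 123.63 = 3.47.
|z| = 3.47 > 3.

yes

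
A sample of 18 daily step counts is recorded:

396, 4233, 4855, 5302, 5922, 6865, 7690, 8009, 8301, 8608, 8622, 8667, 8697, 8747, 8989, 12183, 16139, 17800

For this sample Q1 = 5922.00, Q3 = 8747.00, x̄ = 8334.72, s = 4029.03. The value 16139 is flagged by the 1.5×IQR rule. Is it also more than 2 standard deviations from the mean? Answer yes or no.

no

z = (16139 − 8334.72) / 4029.03 = 1.94.
|z| = 1.94 ≤ 2.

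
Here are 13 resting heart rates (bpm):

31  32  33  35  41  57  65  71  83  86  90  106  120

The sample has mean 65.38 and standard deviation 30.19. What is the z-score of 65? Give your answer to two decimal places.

-0.01

z = (65 − 65.38) / 30.19 = -0.01.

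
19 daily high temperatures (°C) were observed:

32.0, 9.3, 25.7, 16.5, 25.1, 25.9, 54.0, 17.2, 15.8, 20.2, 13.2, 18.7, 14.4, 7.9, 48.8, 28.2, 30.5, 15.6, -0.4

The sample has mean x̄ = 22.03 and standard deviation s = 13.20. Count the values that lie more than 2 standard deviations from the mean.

Cutoffs: x̄ ± 2s = [-4.37, 48.43].
Outside the cutoffs: 48.8, 54.0.

2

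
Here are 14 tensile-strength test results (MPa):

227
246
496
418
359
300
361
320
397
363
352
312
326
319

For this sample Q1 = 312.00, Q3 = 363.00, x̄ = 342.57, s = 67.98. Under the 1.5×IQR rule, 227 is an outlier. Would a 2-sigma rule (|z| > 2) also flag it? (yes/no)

no

z = (227 − 342.57) / 67.98 = -1.70.
|z| = 1.70 ≤ 2.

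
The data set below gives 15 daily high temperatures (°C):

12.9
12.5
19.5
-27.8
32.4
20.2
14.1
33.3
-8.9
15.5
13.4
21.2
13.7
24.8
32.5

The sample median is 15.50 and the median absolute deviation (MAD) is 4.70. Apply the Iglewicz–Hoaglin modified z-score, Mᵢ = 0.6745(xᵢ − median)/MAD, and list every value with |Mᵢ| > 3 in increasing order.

-27.8, -8.9

|Mᵢ| > 3 ⇔ |xᵢ − 15.50| > 3·4.70/0.6745 = 20.90.
So outliers lie outside [-5.40, 36.40].
-27.8: M = -6.21 → outlier.
-8.9: M = -3.50 → outlier.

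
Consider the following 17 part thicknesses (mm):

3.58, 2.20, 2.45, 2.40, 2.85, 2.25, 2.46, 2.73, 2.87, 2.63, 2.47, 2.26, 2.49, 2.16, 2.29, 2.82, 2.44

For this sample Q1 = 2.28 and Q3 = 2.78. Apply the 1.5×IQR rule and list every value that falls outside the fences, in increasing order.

3.58

IQR = Q3 − Q1 = 2.78 − 2.28 = 0.50.
Lower fence = Q1 − 1.5·IQR = 2.28 − 0.75 = 1.53.
Upper fence = Q3 + 1.5·IQR = 2.78 + 0.75 = 3.53.
3.58 > 3.53 → outlier.
All remaining values lie within [1.53, 3.53].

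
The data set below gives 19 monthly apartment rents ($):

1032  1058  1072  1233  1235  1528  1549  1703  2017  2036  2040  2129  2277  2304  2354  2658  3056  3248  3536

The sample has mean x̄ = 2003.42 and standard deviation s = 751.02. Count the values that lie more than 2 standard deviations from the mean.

Cutoffs: x̄ ± 2s = [501.38, 3505.46].
Outside the cutoffs: 3536.

1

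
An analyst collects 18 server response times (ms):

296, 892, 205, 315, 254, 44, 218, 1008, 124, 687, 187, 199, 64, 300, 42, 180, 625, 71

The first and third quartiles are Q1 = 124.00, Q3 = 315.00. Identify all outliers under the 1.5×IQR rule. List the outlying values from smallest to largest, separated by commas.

IQR = Q3 − Q1 = 315.00 − 124.00 = 191.00.
Lower fence = Q1 − 1.5·IQR = 124.00 − 286.50 = -162.50.
Upper fence = Q3 + 1.5·IQR = 315.00 + 286.50 = 601.50.
625 > 601.50 → outlier.
687 > 601.50 → outlier.
892 > 601.50 → outlier.
1008 > 601.50 → outlier.
All remaining values lie within [-162.50, 601.50].

625, 687, 892, 1008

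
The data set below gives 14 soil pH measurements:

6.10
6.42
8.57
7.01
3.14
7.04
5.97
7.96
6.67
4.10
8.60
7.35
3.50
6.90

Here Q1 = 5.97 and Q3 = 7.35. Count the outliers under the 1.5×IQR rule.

2

IQR = 1.38; fences at 5.97 − 2.07 = 3.90 and 7.35 + 2.07 = 9.42.
Outside the cutoffs: 3.14, 3.50.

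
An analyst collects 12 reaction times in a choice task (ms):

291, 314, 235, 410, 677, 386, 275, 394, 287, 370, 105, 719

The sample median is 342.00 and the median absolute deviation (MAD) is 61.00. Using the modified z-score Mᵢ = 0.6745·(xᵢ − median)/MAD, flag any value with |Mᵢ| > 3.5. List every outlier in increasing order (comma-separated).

|Mᵢ| > 3.5 ⇔ |xᵢ − 342.00| > 3.5·61.00/0.6745 = 316.53.
So outliers lie outside [25.47, 658.53].
677: M = 3.70 → outlier.
719: M = 4.17 → outlier.

677, 719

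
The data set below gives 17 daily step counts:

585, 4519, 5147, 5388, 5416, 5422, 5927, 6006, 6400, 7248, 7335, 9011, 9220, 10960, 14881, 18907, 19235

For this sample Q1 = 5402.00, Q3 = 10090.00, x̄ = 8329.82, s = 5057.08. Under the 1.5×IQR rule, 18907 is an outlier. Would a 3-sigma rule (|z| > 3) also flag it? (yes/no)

no

z = (18907 − 8329.82) / 5057.08 = 2.09.
|z| = 2.09 ≤ 3.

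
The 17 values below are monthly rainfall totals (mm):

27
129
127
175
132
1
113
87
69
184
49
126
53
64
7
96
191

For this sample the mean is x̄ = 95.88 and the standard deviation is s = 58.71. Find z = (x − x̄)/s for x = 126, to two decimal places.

0.51

z = (126 − 95.88) / 58.71 = 0.51.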